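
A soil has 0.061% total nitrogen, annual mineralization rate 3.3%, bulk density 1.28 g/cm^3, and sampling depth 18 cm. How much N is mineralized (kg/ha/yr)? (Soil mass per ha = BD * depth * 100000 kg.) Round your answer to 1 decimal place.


Step 1: Soil mass per ha = BD * depth * 100000 = 1.28 * 18 * 100000 = 2304000 kg
Step 2: Total N pool = soil mass * N%/100 = 2304000 * 0.061/100 = 1405.44 kg/ha
Step 3: N mineralized = N pool * rate%/100 = 1405.44 * 3.3/100 = 46.4 kg/ha/yr

46.4


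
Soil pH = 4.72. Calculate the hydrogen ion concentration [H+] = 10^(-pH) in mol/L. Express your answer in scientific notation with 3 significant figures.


Step 1: [H+] = 10^(-pH)
Step 2: [H+] = 10^(-4.72)
Step 3: [H+] = 1.91e-05 mol/L

1.91e-05


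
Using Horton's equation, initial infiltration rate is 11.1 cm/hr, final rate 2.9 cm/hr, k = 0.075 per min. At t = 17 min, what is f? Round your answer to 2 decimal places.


Step 1: f = fc + (f0 - fc) * exp(-k * t)
Step 2: exp(-0.075 * 17) = 0.279431
Step 3: f = 2.9 + (11.1 - 2.9) * 0.279431
Step 4: f = 2.9 + 8.2 * 0.279431
Step 5: f = 5.19 cm/hr

5.19


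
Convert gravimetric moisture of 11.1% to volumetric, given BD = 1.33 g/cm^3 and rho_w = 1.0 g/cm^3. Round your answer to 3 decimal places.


Step 1: theta = (w / 100) * BD / rho_w
Step 2: theta = (11.1 / 100) * 1.33 / 1.0
Step 3: theta = 0.111 * 1.33
Step 4: theta = 0.148

0.148


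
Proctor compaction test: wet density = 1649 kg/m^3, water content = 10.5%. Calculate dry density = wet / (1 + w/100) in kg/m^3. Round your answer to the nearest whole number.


Step 1: Dry density = wet density / (1 + w/100)
Step 2: Dry density = 1649 / (1 + 10.5/100)
Step 3: Dry density = 1649 / 1.105
Step 4: Dry density = 1492 kg/m^3

1492


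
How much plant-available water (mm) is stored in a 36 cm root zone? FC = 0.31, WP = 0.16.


Step 1: Available water = (FC - WP) * depth * 10
Step 2: AW = (0.31 - 0.16) * 36 * 10
Step 3: AW = 0.15 * 36 * 10
Step 4: AW = 54.0 mm

54.0


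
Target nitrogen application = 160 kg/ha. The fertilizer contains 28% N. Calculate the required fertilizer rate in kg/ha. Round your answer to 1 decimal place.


Step 1: Fertilizer rate = target N / (N content / 100)
Step 2: Rate = 160 / (28 / 100)
Step 3: Rate = 160 / 0.28
Step 4: Rate = 571.4 kg/ha

571.4


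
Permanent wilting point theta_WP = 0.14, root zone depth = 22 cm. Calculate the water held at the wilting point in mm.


Step 1: Water (mm) = theta_WP * depth * 10
Step 2: Water = 0.14 * 22 * 10
Step 3: Water = 30.8 mm

30.8


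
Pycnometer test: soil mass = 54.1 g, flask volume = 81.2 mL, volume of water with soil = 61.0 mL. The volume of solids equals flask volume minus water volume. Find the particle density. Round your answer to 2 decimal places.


Step 1: Volume of solids = flask volume - water volume with soil
Step 2: V_solids = 81.2 - 61.0 = 20.2 mL
Step 3: Particle density = mass / V_solids = 54.1 / 20.2 = 2.68 g/cm^3

2.68


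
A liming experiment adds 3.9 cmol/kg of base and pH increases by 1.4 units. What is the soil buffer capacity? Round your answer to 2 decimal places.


Step 1: BC = change in base / change in pH
Step 2: BC = 3.9 / 1.4
Step 3: BC = 2.79 cmol/(kg*pH unit)

2.79


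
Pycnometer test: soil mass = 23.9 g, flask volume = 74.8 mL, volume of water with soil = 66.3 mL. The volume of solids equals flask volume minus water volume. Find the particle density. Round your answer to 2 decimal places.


Step 1: Volume of solids = flask volume - water volume with soil
Step 2: V_solids = 74.8 - 66.3 = 8.5 mL
Step 3: Particle density = mass / V_solids = 23.9 / 8.5 = 2.81 g/cm^3

2.81


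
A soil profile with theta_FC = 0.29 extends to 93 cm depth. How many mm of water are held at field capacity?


Step 1: Water (mm) = theta_FC * depth (cm) * 10
Step 2: Water = 0.29 * 93 * 10
Step 3: Water = 269.7 mm

269.7


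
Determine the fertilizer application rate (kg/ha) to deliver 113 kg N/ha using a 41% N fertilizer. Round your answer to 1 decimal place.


Step 1: Fertilizer rate = target N / (N content / 100)
Step 2: Rate = 113 / (41 / 100)
Step 3: Rate = 113 / 0.41
Step 4: Rate = 275.6 kg/ha

275.6


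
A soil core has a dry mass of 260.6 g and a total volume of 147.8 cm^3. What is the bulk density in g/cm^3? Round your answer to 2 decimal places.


Step 1: Identify the formula: BD = dry mass / volume
Step 2: Substitute values: BD = 260.6 / 147.8
Step 3: BD = 1.76 g/cm^3

1.76


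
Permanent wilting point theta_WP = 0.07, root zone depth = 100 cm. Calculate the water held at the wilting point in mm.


Step 1: Water (mm) = theta_WP * depth * 10
Step 2: Water = 0.07 * 100 * 10
Step 3: Water = 70.0 mm

70.0


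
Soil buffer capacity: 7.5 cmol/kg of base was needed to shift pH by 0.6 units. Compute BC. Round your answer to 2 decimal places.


Step 1: BC = change in base / change in pH
Step 2: BC = 7.5 / 0.6
Step 3: BC = 12.5 cmol/(kg*pH unit)

12.5


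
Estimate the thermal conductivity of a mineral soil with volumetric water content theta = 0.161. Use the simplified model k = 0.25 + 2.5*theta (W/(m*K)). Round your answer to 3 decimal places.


Step 1: k = 0.25 + 2.5 * theta
Step 2: k = 0.25 + 2.5 * 0.161
Step 3: k = 0.25 + 0.403
Step 4: k = 0.653 W/(m*K)

0.653


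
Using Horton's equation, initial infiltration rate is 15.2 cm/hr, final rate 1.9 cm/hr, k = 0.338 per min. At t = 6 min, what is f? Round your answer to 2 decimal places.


Step 1: f = fc + (f0 - fc) * exp(-k * t)
Step 2: exp(-0.338 * 6) = 0.131598
Step 3: f = 1.9 + (15.2 - 1.9) * 0.131598
Step 4: f = 1.9 + 13.3 * 0.131598
Step 5: f = 3.65 cm/hr

3.65


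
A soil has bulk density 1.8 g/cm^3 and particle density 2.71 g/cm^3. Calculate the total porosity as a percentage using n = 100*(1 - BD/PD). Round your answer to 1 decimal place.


Step 1: Formula: n = 100 * (1 - BD / PD)
Step 2: n = 100 * (1 - 1.8 / 2.71)
Step 3: n = 100 * (1 - 0.66421)
Step 4: n = 33.6%

33.6


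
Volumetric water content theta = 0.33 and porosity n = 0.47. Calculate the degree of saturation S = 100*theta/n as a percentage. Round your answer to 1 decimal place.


Step 1: S = 100 * theta_v / n
Step 2: S = 100 * 0.33 / 0.47
Step 3: S = 70.2%

70.2


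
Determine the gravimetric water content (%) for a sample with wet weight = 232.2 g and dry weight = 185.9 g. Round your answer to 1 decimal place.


Step 1: Water mass = wet - dry = 232.2 - 185.9 = 46.3 g
Step 2: w = 100 * water mass / dry mass
Step 3: w = 100 * 46.3 / 185.9 = 24.9%

24.9


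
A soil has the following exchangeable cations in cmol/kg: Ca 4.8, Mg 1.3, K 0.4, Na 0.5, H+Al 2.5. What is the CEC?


Step 1: CEC = Ca + Mg + K + Na + (H+Al)
Step 2: CEC = 4.8 + 1.3 + 0.4 + 0.5 + 2.5
Step 3: CEC = 9.5 cmol/kg

9.5


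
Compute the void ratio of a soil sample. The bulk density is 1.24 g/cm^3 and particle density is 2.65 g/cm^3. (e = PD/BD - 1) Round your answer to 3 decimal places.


Step 1: e = PD / BD - 1
Step 2: e = 2.65 / 1.24 - 1
Step 3: e = 2.1371 - 1
Step 4: e = 1.137

1.137


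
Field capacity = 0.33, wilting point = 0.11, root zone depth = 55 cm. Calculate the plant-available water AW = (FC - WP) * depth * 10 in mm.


Step 1: Available water = (FC - WP) * depth * 10
Step 2: AW = (0.33 - 0.11) * 55 * 10
Step 3: AW = 0.22 * 55 * 10
Step 4: AW = 121.0 mm

121.0


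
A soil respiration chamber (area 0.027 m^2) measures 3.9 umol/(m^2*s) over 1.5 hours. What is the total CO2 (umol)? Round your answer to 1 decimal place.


Step 1: Convert time to seconds: 1.5 hr * 3600 = 5400.0 s
Step 2: Total = flux * area * time_s
Step 3: Total = 3.9 * 0.027 * 5400.0
Step 4: Total = 568.6 umol

568.6


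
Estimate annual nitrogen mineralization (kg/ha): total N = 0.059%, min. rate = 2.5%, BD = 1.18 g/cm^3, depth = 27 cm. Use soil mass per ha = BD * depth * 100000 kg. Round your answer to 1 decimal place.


Step 1: Soil mass per ha = BD * depth * 100000 = 1.18 * 27 * 100000 = 3186000 kg
Step 2: Total N pool = soil mass * N%/100 = 3186000 * 0.059/100 = 1879.74 kg/ha
Step 3: N mineralized = N pool * rate%/100 = 1879.74 * 2.5/100 = 47.0 kg/ha/yr

47.0


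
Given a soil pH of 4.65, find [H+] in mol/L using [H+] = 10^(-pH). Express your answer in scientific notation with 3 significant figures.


Step 1: [H+] = 10^(-pH)
Step 2: [H+] = 10^(-4.65)
Step 3: [H+] = 2.24e-05 mol/L

2.24e-05


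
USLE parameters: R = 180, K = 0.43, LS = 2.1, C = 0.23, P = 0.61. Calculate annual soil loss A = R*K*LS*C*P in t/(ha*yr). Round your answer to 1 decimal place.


Step 1: A = R * K * LS * C * P
Step 2: R * K = 180 * 0.43 = 77.4
Step 3: (R*K) * LS = 77.4 * 2.1 = 162.54
Step 4: * C * P = 162.54 * 0.23 * 0.61 = 22.8
Step 5: A = 22.8 t/(ha*yr)

22.8


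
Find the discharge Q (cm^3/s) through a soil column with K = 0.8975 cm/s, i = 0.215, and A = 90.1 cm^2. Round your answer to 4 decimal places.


Step 1: Apply Darcy's law: Q = K * i * A
Step 2: Q = 0.8975 * 0.215 * 90.1
Step 3: Q = 17.3859 cm^3/s

17.3859


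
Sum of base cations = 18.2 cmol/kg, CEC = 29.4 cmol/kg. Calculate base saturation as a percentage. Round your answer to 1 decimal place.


Step 1: BS = 100 * (sum of bases) / CEC
Step 2: BS = 100 * 18.2 / 29.4
Step 3: BS = 61.9%

61.9


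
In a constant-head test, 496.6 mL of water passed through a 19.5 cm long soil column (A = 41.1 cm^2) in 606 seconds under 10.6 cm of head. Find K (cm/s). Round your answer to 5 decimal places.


Step 1: K = Q * L / (A * t * h)
Step 2: Numerator = 496.6 * 19.5 = 9683.7
Step 3: Denominator = 41.1 * 606 * 10.6 = 264009.96
Step 4: K = 9683.7 / 264009.96 = 0.03668 cm/s

0.03668


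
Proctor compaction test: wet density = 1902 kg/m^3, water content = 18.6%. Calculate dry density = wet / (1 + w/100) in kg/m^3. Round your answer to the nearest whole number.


Step 1: Dry density = wet density / (1 + w/100)
Step 2: Dry density = 1902 / (1 + 18.6/100)
Step 3: Dry density = 1902 / 1.186
Step 4: Dry density = 1604 kg/m^3

1604


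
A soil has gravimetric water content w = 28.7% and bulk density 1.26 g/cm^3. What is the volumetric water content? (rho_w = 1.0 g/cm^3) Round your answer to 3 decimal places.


Step 1: theta = (w / 100) * BD / rho_w
Step 2: theta = (28.7 / 100) * 1.26 / 1.0
Step 3: theta = 0.287 * 1.26
Step 4: theta = 0.362

0.362


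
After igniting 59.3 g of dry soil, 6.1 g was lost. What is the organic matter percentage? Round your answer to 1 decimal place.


Step 1: OM% = 100 * LOI / sample mass
Step 2: OM = 100 * 6.1 / 59.3
Step 3: OM = 10.3%

10.3


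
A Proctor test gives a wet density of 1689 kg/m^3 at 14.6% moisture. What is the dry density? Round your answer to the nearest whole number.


Step 1: Dry density = wet density / (1 + w/100)
Step 2: Dry density = 1689 / (1 + 14.6/100)
Step 3: Dry density = 1689 / 1.146
Step 4: Dry density = 1474 kg/m^3

1474


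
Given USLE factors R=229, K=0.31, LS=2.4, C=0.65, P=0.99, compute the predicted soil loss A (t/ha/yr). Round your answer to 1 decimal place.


Step 1: A = R * K * LS * C * P
Step 2: R * K = 229 * 0.31 = 70.99
Step 3: (R*K) * LS = 70.99 * 2.4 = 170.376
Step 4: * C * P = 170.376 * 0.65 * 0.99 = 109.6
Step 5: A = 109.6 t/(ha*yr)

109.6


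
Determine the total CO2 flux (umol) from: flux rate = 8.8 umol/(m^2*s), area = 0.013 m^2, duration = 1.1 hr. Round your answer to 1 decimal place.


Step 1: Convert time to seconds: 1.1 hr * 3600 = 3960.0 s
Step 2: Total = flux * area * time_s
Step 3: Total = 8.8 * 0.013 * 3960.0
Step 4: Total = 453.0 umol

453.0


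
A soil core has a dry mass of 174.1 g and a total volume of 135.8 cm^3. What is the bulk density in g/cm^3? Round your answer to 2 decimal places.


Step 1: Identify the formula: BD = dry mass / volume
Step 2: Substitute values: BD = 174.1 / 135.8
Step 3: BD = 1.28 g/cm^3

1.28


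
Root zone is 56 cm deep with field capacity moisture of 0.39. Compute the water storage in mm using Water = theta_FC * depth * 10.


Step 1: Water (mm) = theta_FC * depth (cm) * 10
Step 2: Water = 0.39 * 56 * 10
Step 3: Water = 218.4 mm

218.4


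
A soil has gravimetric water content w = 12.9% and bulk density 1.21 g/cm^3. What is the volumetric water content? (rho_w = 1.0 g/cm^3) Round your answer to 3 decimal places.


Step 1: theta = (w / 100) * BD / rho_w
Step 2: theta = (12.9 / 100) * 1.21 / 1.0
Step 3: theta = 0.129 * 1.21
Step 4: theta = 0.156

0.156


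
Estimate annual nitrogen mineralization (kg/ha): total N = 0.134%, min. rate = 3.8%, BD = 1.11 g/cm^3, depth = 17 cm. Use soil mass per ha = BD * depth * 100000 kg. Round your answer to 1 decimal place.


Step 1: Soil mass per ha = BD * depth * 100000 = 1.11 * 17 * 100000 = 1887000 kg
Step 2: Total N pool = soil mass * N%/100 = 1887000 * 0.134/100 = 2528.58 kg/ha
Step 3: N mineralized = N pool * rate%/100 = 2528.58 * 3.8/100 = 96.1 kg/ha/yr

96.1


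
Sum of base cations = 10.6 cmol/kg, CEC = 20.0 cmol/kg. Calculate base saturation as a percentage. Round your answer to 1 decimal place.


Step 1: BS = 100 * (sum of bases) / CEC
Step 2: BS = 100 * 10.6 / 20.0
Step 3: BS = 53.0%

53.0


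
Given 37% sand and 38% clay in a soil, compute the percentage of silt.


Step 1: sand + silt + clay = 100%
Step 2: silt = 100 - sand - clay
Step 3: silt = 100 - 37 - 38
Step 4: silt = 25%

25


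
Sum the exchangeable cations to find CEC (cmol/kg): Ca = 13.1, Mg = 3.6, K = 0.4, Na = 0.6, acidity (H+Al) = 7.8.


Step 1: CEC = Ca + Mg + K + Na + (H+Al)
Step 2: CEC = 13.1 + 3.6 + 0.4 + 0.6 + 7.8
Step 3: CEC = 25.5 cmol/kg

25.5


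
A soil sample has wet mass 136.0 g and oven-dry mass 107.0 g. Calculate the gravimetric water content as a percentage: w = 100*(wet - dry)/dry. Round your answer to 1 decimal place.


Step 1: Water mass = wet - dry = 136.0 - 107.0 = 29.0 g
Step 2: w = 100 * water mass / dry mass
Step 3: w = 100 * 29.0 / 107.0 = 27.1%

27.1


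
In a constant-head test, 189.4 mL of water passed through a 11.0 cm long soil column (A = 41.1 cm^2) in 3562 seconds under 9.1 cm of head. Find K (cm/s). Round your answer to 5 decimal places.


Step 1: K = Q * L / (A * t * h)
Step 2: Numerator = 189.4 * 11.0 = 2083.4
Step 3: Denominator = 41.1 * 3562 * 9.1 = 1332223.62
Step 4: K = 2083.4 / 1332223.62 = 0.00156 cm/s

0.00156


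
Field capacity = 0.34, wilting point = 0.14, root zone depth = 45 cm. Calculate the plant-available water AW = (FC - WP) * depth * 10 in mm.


Step 1: Available water = (FC - WP) * depth * 10
Step 2: AW = (0.34 - 0.14) * 45 * 10
Step 3: AW = 0.2 * 45 * 10
Step 4: AW = 90.0 mm

90.0


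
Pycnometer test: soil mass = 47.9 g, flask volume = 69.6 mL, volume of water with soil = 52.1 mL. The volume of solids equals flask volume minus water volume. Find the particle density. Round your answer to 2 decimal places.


Step 1: Volume of solids = flask volume - water volume with soil
Step 2: V_solids = 69.6 - 52.1 = 17.5 mL
Step 3: Particle density = mass / V_solids = 47.9 / 17.5 = 2.74 g/cm^3

2.74


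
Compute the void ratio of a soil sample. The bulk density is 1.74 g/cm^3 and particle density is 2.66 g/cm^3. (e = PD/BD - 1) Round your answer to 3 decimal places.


Step 1: e = PD / BD - 1
Step 2: e = 2.66 / 1.74 - 1
Step 3: e = 1.52874 - 1
Step 4: e = 0.529

0.529


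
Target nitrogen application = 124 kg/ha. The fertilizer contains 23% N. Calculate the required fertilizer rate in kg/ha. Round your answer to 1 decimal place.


Step 1: Fertilizer rate = target N / (N content / 100)
Step 2: Rate = 124 / (23 / 100)
Step 3: Rate = 124 / 0.23
Step 4: Rate = 539.1 kg/ha

539.1


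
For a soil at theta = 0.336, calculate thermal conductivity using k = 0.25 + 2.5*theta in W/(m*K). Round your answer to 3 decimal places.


Step 1: k = 0.25 + 2.5 * theta
Step 2: k = 0.25 + 2.5 * 0.336
Step 3: k = 0.25 + 0.84
Step 4: k = 1.09 W/(m*K)

1.09


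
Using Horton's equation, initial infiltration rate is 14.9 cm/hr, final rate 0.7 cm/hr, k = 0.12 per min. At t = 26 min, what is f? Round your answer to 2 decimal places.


Step 1: f = fc + (f0 - fc) * exp(-k * t)
Step 2: exp(-0.12 * 26) = 0.044157
Step 3: f = 0.7 + (14.9 - 0.7) * 0.044157
Step 4: f = 0.7 + 14.2 * 0.044157
Step 5: f = 1.33 cm/hr

1.33


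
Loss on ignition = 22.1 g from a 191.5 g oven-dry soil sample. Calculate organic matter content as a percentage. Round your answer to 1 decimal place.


Step 1: OM% = 100 * LOI / sample mass
Step 2: OM = 100 * 22.1 / 191.5
Step 3: OM = 11.5%

11.5


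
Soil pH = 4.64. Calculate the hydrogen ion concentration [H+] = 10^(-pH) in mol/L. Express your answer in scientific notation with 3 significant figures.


Step 1: [H+] = 10^(-pH)
Step 2: [H+] = 10^(-4.64)
Step 3: [H+] = 2.29e-05 mol/L

2.29e-05


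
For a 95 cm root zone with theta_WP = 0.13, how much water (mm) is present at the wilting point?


Step 1: Water (mm) = theta_WP * depth * 10
Step 2: Water = 0.13 * 95 * 10
Step 3: Water = 123.5 mm

123.5


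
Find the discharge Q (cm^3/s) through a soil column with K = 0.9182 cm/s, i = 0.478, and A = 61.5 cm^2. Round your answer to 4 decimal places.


Step 1: Apply Darcy's law: Q = K * i * A
Step 2: Q = 0.9182 * 0.478 * 61.5
Step 3: Q = 26.9923 cm^3/s

26.9923


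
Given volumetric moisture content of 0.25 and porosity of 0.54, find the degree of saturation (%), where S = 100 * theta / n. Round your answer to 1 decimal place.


Step 1: S = 100 * theta_v / n
Step 2: S = 100 * 0.25 / 0.54
Step 3: S = 46.3%

46.3


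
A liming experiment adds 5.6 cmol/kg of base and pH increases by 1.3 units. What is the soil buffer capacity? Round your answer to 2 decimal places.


Step 1: BC = change in base / change in pH
Step 2: BC = 5.6 / 1.3
Step 3: BC = 4.31 cmol/(kg*pH unit)

4.31


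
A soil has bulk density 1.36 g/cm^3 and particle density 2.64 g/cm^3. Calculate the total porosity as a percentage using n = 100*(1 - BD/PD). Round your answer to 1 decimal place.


Step 1: Formula: n = 100 * (1 - BD / PD)
Step 2: n = 100 * (1 - 1.36 / 2.64)
Step 3: n = 100 * (1 - 0.51515)
Step 4: n = 48.5%

48.5


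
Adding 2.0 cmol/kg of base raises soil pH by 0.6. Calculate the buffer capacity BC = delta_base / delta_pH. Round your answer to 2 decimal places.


Step 1: BC = change in base / change in pH
Step 2: BC = 2.0 / 0.6
Step 3: BC = 3.33 cmol/(kg*pH unit)

3.33


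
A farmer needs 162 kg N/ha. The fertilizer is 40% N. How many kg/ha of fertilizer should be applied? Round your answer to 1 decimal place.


Step 1: Fertilizer rate = target N / (N content / 100)
Step 2: Rate = 162 / (40 / 100)
Step 3: Rate = 162 / 0.4
Step 4: Rate = 405.0 kg/ha

405.0


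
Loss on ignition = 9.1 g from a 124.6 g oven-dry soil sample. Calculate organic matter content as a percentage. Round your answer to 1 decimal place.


Step 1: OM% = 100 * LOI / sample mass
Step 2: OM = 100 * 9.1 / 124.6
Step 3: OM = 7.3%

7.3


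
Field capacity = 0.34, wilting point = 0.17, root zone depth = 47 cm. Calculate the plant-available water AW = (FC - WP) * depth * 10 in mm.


Step 1: Available water = (FC - WP) * depth * 10
Step 2: AW = (0.34 - 0.17) * 47 * 10
Step 3: AW = 0.17 * 47 * 10
Step 4: AW = 79.9 mm

79.9


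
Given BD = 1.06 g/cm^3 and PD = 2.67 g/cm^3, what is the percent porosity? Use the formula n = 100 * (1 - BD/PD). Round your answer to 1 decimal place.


Step 1: Formula: n = 100 * (1 - BD / PD)
Step 2: n = 100 * (1 - 1.06 / 2.67)
Step 3: n = 100 * (1 - 0.397)
Step 4: n = 60.3%

60.3


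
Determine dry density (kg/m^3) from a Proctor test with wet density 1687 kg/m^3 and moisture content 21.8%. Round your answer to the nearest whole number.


Step 1: Dry density = wet density / (1 + w/100)
Step 2: Dry density = 1687 / (1 + 21.8/100)
Step 3: Dry density = 1687 / 1.218
Step 4: Dry density = 1385 kg/m^3

1385


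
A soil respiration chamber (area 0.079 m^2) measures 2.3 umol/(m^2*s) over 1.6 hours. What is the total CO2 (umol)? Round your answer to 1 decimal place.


Step 1: Convert time to seconds: 1.6 hr * 3600 = 5760.0 s
Step 2: Total = flux * area * time_s
Step 3: Total = 2.3 * 0.079 * 5760.0
Step 4: Total = 1046.6 umol

1046.6


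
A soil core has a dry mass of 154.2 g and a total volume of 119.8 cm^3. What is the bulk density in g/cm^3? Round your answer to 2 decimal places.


Step 1: Identify the formula: BD = dry mass / volume
Step 2: Substitute values: BD = 154.2 / 119.8
Step 3: BD = 1.29 g/cm^3

1.29


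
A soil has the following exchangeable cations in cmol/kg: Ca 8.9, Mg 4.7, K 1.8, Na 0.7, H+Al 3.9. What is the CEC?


Step 1: CEC = Ca + Mg + K + Na + (H+Al)
Step 2: CEC = 8.9 + 4.7 + 1.8 + 0.7 + 3.9
Step 3: CEC = 20.0 cmol/kg

20.0


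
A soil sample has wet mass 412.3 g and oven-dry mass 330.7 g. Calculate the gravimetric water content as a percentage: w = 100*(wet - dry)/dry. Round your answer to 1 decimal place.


Step 1: Water mass = wet - dry = 412.3 - 330.7 = 81.6 g
Step 2: w = 100 * water mass / dry mass
Step 3: w = 100 * 81.6 / 330.7 = 24.7%

24.7


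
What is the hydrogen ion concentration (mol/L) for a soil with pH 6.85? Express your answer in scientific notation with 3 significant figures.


Step 1: [H+] = 10^(-pH)
Step 2: [H+] = 10^(-6.85)
Step 3: [H+] = 1.41e-07 mol/L

1.41e-07


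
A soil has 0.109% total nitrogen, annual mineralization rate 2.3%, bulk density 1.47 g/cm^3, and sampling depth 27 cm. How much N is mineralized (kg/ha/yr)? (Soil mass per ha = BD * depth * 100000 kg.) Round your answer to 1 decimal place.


Step 1: Soil mass per ha = BD * depth * 100000 = 1.47 * 27 * 100000 = 3969000 kg
Step 2: Total N pool = soil mass * N%/100 = 3969000 * 0.109/100 = 4326.21 kg/ha
Step 3: N mineralized = N pool * rate%/100 = 4326.21 * 2.3/100 = 99.5 kg/ha/yr

99.5


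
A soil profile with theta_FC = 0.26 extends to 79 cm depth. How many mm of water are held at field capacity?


Step 1: Water (mm) = theta_FC * depth (cm) * 10
Step 2: Water = 0.26 * 79 * 10
Step 3: Water = 205.4 mm

205.4


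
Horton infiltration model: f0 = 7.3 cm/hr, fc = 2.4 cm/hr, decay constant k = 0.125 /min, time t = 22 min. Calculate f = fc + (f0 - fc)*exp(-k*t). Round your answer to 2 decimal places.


Step 1: f = fc + (f0 - fc) * exp(-k * t)
Step 2: exp(-0.125 * 22) = 0.063928
Step 3: f = 2.4 + (7.3 - 2.4) * 0.063928
Step 4: f = 2.4 + 4.9 * 0.063928
Step 5: f = 2.71 cm/hr

2.71


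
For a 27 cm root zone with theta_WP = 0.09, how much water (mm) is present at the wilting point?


Step 1: Water (mm) = theta_WP * depth * 10
Step 2: Water = 0.09 * 27 * 10
Step 3: Water = 24.3 mm

24.3


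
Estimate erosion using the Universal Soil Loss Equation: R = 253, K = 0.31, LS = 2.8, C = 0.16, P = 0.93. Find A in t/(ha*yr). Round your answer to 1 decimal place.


Step 1: A = R * K * LS * C * P
Step 2: R * K = 253 * 0.31 = 78.43
Step 3: (R*K) * LS = 78.43 * 2.8 = 219.604
Step 4: * C * P = 219.604 * 0.16 * 0.93 = 32.7
Step 5: A = 32.7 t/(ha*yr)

32.7


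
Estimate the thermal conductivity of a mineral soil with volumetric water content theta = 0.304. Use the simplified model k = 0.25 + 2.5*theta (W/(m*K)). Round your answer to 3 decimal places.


Step 1: k = 0.25 + 2.5 * theta
Step 2: k = 0.25 + 2.5 * 0.304
Step 3: k = 0.25 + 0.76
Step 4: k = 1.01 W/(m*K)

1.01


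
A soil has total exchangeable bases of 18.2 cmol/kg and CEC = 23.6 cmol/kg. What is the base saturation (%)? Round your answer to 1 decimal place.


Step 1: BS = 100 * (sum of bases) / CEC
Step 2: BS = 100 * 18.2 / 23.6
Step 3: BS = 77.1%

77.1


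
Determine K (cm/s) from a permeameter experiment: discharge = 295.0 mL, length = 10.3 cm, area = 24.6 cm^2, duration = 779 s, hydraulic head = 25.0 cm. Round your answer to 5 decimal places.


Step 1: K = Q * L / (A * t * h)
Step 2: Numerator = 295.0 * 10.3 = 3038.5
Step 3: Denominator = 24.6 * 779 * 25.0 = 479085.0
Step 4: K = 3038.5 / 479085.0 = 0.00634 cm/s

0.00634


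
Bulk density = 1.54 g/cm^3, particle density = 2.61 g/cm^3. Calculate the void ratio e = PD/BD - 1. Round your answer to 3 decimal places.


Step 1: e = PD / BD - 1
Step 2: e = 2.61 / 1.54 - 1
Step 3: e = 1.69481 - 1
Step 4: e = 0.695

0.695


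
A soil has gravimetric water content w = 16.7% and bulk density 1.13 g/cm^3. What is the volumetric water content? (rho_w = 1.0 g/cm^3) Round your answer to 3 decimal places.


Step 1: theta = (w / 100) * BD / rho_w
Step 2: theta = (16.7 / 100) * 1.13 / 1.0
Step 3: theta = 0.167 * 1.13
Step 4: theta = 0.189

0.189


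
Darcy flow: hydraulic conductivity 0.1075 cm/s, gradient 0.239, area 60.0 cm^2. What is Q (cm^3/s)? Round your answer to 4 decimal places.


Step 1: Apply Darcy's law: Q = K * i * A
Step 2: Q = 0.1075 * 0.239 * 60.0
Step 3: Q = 1.5416 cm^3/s

1.5416


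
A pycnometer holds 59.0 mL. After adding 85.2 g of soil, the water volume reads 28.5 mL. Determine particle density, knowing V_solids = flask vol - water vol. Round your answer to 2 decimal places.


Step 1: Volume of solids = flask volume - water volume with soil
Step 2: V_solids = 59.0 - 28.5 = 30.5 mL
Step 3: Particle density = mass / V_solids = 85.2 / 30.5 = 2.79 g/cm^3

2.79


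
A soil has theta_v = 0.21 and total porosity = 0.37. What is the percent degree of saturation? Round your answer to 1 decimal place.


Step 1: S = 100 * theta_v / n
Step 2: S = 100 * 0.21 / 0.37
Step 3: S = 56.8%

56.8


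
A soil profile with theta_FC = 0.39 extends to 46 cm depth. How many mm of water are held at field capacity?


Step 1: Water (mm) = theta_FC * depth (cm) * 10
Step 2: Water = 0.39 * 46 * 10
Step 3: Water = 179.4 mm

179.4


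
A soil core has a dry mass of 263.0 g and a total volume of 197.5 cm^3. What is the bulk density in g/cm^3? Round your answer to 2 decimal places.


Step 1: Identify the formula: BD = dry mass / volume
Step 2: Substitute values: BD = 263.0 / 197.5
Step 3: BD = 1.33 g/cm^3

1.33


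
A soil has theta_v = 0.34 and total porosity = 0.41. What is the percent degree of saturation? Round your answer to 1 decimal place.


Step 1: S = 100 * theta_v / n
Step 2: S = 100 * 0.34 / 0.41
Step 3: S = 82.9%

82.9


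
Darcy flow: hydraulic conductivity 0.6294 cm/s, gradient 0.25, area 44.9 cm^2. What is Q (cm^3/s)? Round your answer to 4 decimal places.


Step 1: Apply Darcy's law: Q = K * i * A
Step 2: Q = 0.6294 * 0.25 * 44.9
Step 3: Q = 7.065 cm^3/s

7.065


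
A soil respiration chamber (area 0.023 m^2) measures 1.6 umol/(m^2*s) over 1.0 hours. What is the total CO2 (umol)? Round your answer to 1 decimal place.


Step 1: Convert time to seconds: 1.0 hr * 3600 = 3600.0 s
Step 2: Total = flux * area * time_s
Step 3: Total = 1.6 * 0.023 * 3600.0
Step 4: Total = 132.5 umol

132.5


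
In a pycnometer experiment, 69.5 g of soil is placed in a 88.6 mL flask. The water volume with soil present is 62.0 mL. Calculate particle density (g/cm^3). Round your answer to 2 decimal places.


Step 1: Volume of solids = flask volume - water volume with soil
Step 2: V_solids = 88.6 - 62.0 = 26.6 mL
Step 3: Particle density = mass / V_solids = 69.5 / 26.6 = 2.61 g/cm^3

2.61


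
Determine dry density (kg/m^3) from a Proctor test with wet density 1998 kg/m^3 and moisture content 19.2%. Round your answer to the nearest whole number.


Step 1: Dry density = wet density / (1 + w/100)
Step 2: Dry density = 1998 / (1 + 19.2/100)
Step 3: Dry density = 1998 / 1.192
Step 4: Dry density = 1676 kg/m^3

1676


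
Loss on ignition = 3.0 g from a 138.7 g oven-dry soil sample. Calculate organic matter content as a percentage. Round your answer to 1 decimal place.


Step 1: OM% = 100 * LOI / sample mass
Step 2: OM = 100 * 3.0 / 138.7
Step 3: OM = 2.2%

2.2


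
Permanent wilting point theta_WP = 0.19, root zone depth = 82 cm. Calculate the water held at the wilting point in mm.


Step 1: Water (mm) = theta_WP * depth * 10
Step 2: Water = 0.19 * 82 * 10
Step 3: Water = 155.8 mm

155.8


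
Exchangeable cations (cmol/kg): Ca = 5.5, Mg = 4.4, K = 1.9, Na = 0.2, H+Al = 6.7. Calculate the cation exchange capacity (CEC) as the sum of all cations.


Step 1: CEC = Ca + Mg + K + Na + (H+Al)
Step 2: CEC = 5.5 + 4.4 + 1.9 + 0.2 + 6.7
Step 3: CEC = 18.7 cmol/kg

18.7


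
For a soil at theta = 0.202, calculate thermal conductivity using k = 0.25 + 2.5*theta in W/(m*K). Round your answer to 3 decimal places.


Step 1: k = 0.25 + 2.5 * theta
Step 2: k = 0.25 + 2.5 * 0.202
Step 3: k = 0.25 + 0.505
Step 4: k = 0.755 W/(m*K)

0.755


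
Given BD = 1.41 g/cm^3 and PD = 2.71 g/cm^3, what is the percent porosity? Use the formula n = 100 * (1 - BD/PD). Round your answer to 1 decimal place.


Step 1: Formula: n = 100 * (1 - BD / PD)
Step 2: n = 100 * (1 - 1.41 / 2.71)
Step 3: n = 100 * (1 - 0.5203)
Step 4: n = 48.0%

48.0


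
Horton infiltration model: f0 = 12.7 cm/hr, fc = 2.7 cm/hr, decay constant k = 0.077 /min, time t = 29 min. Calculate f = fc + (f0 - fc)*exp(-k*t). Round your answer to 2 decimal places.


Step 1: f = fc + (f0 - fc) * exp(-k * t)
Step 2: exp(-0.077 * 29) = 0.107206
Step 3: f = 2.7 + (12.7 - 2.7) * 0.107206
Step 4: f = 2.7 + 10.0 * 0.107206
Step 5: f = 3.77 cm/hr

3.77


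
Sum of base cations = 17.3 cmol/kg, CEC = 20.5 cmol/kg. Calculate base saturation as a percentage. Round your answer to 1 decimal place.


Step 1: BS = 100 * (sum of bases) / CEC
Step 2: BS = 100 * 17.3 / 20.5
Step 3: BS = 84.4%

84.4


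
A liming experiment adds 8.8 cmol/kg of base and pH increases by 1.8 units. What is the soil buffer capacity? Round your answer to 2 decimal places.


Step 1: BC = change in base / change in pH
Step 2: BC = 8.8 / 1.8
Step 3: BC = 4.89 cmol/(kg*pH unit)

4.89


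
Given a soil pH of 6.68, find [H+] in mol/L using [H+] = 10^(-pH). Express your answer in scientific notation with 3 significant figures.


Step 1: [H+] = 10^(-pH)
Step 2: [H+] = 10^(-6.68)
Step 3: [H+] = 2.09e-07 mol/L

2.09e-07


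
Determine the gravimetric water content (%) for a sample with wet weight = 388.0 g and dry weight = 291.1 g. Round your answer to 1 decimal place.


Step 1: Water mass = wet - dry = 388.0 - 291.1 = 96.9 g
Step 2: w = 100 * water mass / dry mass
Step 3: w = 100 * 96.9 / 291.1 = 33.3%

33.3


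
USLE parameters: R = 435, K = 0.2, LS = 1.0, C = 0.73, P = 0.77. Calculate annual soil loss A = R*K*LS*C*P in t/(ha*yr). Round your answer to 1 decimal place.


Step 1: A = R * K * LS * C * P
Step 2: R * K = 435 * 0.2 = 87.0
Step 3: (R*K) * LS = 87.0 * 1.0 = 87.0
Step 4: * C * P = 87.0 * 0.73 * 0.77 = 48.9
Step 5: A = 48.9 t/(ha*yr)

48.9


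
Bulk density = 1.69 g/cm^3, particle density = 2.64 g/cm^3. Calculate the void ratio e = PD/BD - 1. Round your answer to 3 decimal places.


Step 1: e = PD / BD - 1
Step 2: e = 2.64 / 1.69 - 1
Step 3: e = 1.56213 - 1
Step 4: e = 0.562

0.562


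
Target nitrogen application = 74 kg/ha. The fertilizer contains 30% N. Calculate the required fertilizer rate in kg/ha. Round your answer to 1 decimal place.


Step 1: Fertilizer rate = target N / (N content / 100)
Step 2: Rate = 74 / (30 / 100)
Step 3: Rate = 74 / 0.3
Step 4: Rate = 246.7 kg/ha

246.7


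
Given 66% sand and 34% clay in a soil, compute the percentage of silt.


Step 1: sand + silt + clay = 100%
Step 2: silt = 100 - sand - clay
Step 3: silt = 100 - 66 - 34
Step 4: silt = 0%

0


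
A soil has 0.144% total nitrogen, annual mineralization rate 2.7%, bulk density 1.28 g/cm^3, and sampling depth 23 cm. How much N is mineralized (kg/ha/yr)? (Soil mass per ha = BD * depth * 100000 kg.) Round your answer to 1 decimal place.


Step 1: Soil mass per ha = BD * depth * 100000 = 1.28 * 23 * 100000 = 2944000 kg
Step 2: Total N pool = soil mass * N%/100 = 2944000 * 0.144/100 = 4239.36 kg/ha
Step 3: N mineralized = N pool * rate%/100 = 4239.36 * 2.7/100 = 114.5 kg/ha/yr

114.5


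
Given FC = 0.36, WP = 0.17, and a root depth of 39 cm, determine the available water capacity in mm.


Step 1: Available water = (FC - WP) * depth * 10
Step 2: AW = (0.36 - 0.17) * 39 * 10
Step 3: AW = 0.19 * 39 * 10
Step 4: AW = 74.1 mm

74.1


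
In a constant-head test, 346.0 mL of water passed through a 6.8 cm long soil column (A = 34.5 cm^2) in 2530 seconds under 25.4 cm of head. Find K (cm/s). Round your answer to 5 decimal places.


Step 1: K = Q * L / (A * t * h)
Step 2: Numerator = 346.0 * 6.8 = 2352.8
Step 3: Denominator = 34.5 * 2530 * 25.4 = 2217039.0
Step 4: K = 2352.8 / 2217039.0 = 0.00106 cm/s

0.00106


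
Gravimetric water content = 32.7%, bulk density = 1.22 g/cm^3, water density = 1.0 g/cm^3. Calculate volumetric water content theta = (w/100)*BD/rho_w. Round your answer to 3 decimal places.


Step 1: theta = (w / 100) * BD / rho_w
Step 2: theta = (32.7 / 100) * 1.22 / 1.0
Step 3: theta = 0.327 * 1.22
Step 4: theta = 0.399

0.399


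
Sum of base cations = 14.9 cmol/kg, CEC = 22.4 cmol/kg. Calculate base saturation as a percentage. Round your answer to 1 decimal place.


Step 1: BS = 100 * (sum of bases) / CEC
Step 2: BS = 100 * 14.9 / 22.4
Step 3: BS = 66.5%

66.5


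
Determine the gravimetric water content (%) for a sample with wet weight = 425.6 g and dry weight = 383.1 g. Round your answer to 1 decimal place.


Step 1: Water mass = wet - dry = 425.6 - 383.1 = 42.5 g
Step 2: w = 100 * water mass / dry mass
Step 3: w = 100 * 42.5 / 383.1 = 11.1%

11.1


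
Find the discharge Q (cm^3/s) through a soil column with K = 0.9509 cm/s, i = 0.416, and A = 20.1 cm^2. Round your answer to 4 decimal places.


Step 1: Apply Darcy's law: Q = K * i * A
Step 2: Q = 0.9509 * 0.416 * 20.1
Step 3: Q = 7.951 cm^3/s

7.951


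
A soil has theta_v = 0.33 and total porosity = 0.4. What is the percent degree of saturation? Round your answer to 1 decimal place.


Step 1: S = 100 * theta_v / n
Step 2: S = 100 * 0.33 / 0.4
Step 3: S = 82.5%

82.5


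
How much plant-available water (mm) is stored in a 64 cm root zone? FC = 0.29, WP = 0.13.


Step 1: Available water = (FC - WP) * depth * 10
Step 2: AW = (0.29 - 0.13) * 64 * 10
Step 3: AW = 0.16 * 64 * 10
Step 4: AW = 102.4 mm

102.4


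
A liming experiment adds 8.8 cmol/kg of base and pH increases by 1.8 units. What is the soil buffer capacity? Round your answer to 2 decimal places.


Step 1: BC = change in base / change in pH
Step 2: BC = 8.8 / 1.8
Step 3: BC = 4.89 cmol/(kg*pH unit)

4.89


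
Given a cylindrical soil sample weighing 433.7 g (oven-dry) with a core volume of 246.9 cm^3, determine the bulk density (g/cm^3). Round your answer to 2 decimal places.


Step 1: Identify the formula: BD = dry mass / volume
Step 2: Substitute values: BD = 433.7 / 246.9
Step 3: BD = 1.76 g/cm^3

1.76


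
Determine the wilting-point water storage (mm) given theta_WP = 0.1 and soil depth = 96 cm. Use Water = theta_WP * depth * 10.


Step 1: Water (mm) = theta_WP * depth * 10
Step 2: Water = 0.1 * 96 * 10
Step 3: Water = 96.0 mm

96.0


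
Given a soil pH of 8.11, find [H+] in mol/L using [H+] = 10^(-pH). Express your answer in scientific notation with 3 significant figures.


Step 1: [H+] = 10^(-pH)
Step 2: [H+] = 10^(-8.11)
Step 3: [H+] = 7.76e-09 mol/L

7.76e-09


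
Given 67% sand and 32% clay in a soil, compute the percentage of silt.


Step 1: sand + silt + clay = 100%
Step 2: silt = 100 - sand - clay
Step 3: silt = 100 - 67 - 32
Step 4: silt = 1%

1


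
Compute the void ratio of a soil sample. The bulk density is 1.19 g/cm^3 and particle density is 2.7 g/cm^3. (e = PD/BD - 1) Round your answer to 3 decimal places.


Step 1: e = PD / BD - 1
Step 2: e = 2.7 / 1.19 - 1
Step 3: e = 2.26891 - 1
Step 4: e = 1.269

1.269


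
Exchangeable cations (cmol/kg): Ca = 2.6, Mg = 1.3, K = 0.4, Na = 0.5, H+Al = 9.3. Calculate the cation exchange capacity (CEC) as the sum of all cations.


Step 1: CEC = Ca + Mg + K + Na + (H+Al)
Step 2: CEC = 2.6 + 1.3 + 0.4 + 0.5 + 9.3
Step 3: CEC = 14.1 cmol/kg

14.1


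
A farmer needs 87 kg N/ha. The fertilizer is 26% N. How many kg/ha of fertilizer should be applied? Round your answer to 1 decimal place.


Step 1: Fertilizer rate = target N / (N content / 100)
Step 2: Rate = 87 / (26 / 100)
Step 3: Rate = 87 / 0.26
Step 4: Rate = 334.6 kg/ha

334.6


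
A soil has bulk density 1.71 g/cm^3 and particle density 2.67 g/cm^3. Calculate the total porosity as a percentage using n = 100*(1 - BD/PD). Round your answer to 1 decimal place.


Step 1: Formula: n = 100 * (1 - BD / PD)
Step 2: n = 100 * (1 - 1.71 / 2.67)
Step 3: n = 100 * (1 - 0.64045)
Step 4: n = 36.0%

36.0


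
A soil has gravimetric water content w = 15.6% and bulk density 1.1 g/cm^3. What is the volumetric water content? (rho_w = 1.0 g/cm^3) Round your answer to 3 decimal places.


Step 1: theta = (w / 100) * BD / rho_w
Step 2: theta = (15.6 / 100) * 1.1 / 1.0
Step 3: theta = 0.156 * 1.1
Step 4: theta = 0.172

0.172


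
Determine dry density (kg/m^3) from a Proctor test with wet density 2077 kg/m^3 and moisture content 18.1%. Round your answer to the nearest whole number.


Step 1: Dry density = wet density / (1 + w/100)
Step 2: Dry density = 2077 / (1 + 18.1/100)
Step 3: Dry density = 2077 / 1.181
Step 4: Dry density = 1759 kg/m^3

1759


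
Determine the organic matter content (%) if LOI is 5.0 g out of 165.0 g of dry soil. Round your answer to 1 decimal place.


Step 1: OM% = 100 * LOI / sample mass
Step 2: OM = 100 * 5.0 / 165.0
Step 3: OM = 3.0%

3.0


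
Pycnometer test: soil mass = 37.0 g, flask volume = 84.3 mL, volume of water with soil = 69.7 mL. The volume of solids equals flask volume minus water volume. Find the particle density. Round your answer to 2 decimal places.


Step 1: Volume of solids = flask volume - water volume with soil
Step 2: V_solids = 84.3 - 69.7 = 14.6 mL
Step 3: Particle density = mass / V_solids = 37.0 / 14.6 = 2.53 g/cm^3

2.53


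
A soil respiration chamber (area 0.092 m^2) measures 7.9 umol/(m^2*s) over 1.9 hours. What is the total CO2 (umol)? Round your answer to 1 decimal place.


Step 1: Convert time to seconds: 1.9 hr * 3600 = 6840.0 s
Step 2: Total = flux * area * time_s
Step 3: Total = 7.9 * 0.092 * 6840.0
Step 4: Total = 4971.3 umol

4971.3


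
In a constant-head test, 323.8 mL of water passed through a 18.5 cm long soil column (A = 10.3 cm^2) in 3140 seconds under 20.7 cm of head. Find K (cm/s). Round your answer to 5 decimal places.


Step 1: K = Q * L / (A * t * h)
Step 2: Numerator = 323.8 * 18.5 = 5990.3
Step 3: Denominator = 10.3 * 3140 * 20.7 = 669479.4
Step 4: K = 5990.3 / 669479.4 = 0.00895 cm/s

0.00895


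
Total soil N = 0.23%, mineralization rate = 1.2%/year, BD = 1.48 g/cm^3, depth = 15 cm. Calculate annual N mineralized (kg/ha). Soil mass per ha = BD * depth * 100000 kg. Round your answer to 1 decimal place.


Step 1: Soil mass per ha = BD * depth * 100000 = 1.48 * 15 * 100000 = 2220000 kg
Step 2: Total N pool = soil mass * N%/100 = 2220000 * 0.23/100 = 5106.0 kg/ha
Step 3: N mineralized = N pool * rate%/100 = 5106.0 * 1.2/100 = 61.3 kg/ha/yr

61.3


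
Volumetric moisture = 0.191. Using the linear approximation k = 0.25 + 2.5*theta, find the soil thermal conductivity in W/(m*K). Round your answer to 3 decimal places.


Step 1: k = 0.25 + 2.5 * theta
Step 2: k = 0.25 + 2.5 * 0.191
Step 3: k = 0.25 + 0.478
Step 4: k = 0.728 W/(m*K)

0.728


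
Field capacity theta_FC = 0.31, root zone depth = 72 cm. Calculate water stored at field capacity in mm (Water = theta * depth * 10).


Step 1: Water (mm) = theta_FC * depth (cm) * 10
Step 2: Water = 0.31 * 72 * 10
Step 3: Water = 223.2 mm

223.2


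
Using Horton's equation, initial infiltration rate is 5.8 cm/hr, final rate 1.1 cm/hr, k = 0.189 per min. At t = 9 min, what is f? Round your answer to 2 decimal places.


Step 1: f = fc + (f0 - fc) * exp(-k * t)
Step 2: exp(-0.189 * 9) = 0.182501
Step 3: f = 1.1 + (5.8 - 1.1) * 0.182501
Step 4: f = 1.1 + 4.7 * 0.182501
Step 5: f = 1.96 cm/hr

1.96
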